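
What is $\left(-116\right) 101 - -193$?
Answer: $-11523$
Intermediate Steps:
$\left(-116\right) 101 - -193 = -11716 + \left(-55 + 248\right) = -11716 + 193 = -11523$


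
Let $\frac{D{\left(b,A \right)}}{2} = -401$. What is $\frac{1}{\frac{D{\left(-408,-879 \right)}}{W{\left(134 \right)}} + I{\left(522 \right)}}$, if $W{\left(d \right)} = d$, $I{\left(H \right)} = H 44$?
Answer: $\frac{67}{1538455} \approx 4.355 \cdot 10^{-5}$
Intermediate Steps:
$D{\left(b,A \right)} = -802$ ($D{\left(b,A \right)} = 2 \left(-401\right) = -802$)
$I{\left(H \right)} = 44 H$
$\frac{1}{\frac{D{\left(-408,-879 \right)}}{W{\left(134 \right)}} + I{\left(522 \right)}} = \frac{1}{- \frac{802}{134} + 44 \cdot 522} = \frac{1}{\left(-802\right) \frac{1}{134} + 22968} = \frac{1}{- \frac{401}{67} + 22968} = \frac{1}{\frac{1538455}{67}} = \frac{67}{1538455}$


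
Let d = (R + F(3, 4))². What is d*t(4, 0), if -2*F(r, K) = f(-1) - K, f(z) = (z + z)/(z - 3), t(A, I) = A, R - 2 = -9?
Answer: 441/4 ≈ 110.25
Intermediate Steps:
R = -7 (R = 2 - 9 = -7)
f(z) = 2*z/(-3 + z) (f(z) = (2*z)/(-3 + z) = 2*z/(-3 + z))
F(r, K) = -¼ + K/2 (F(r, K) = -(2*(-1)/(-3 - 1) - K)/2 = -(2*(-1)/(-4) - K)/2 = -(2*(-1)*(-¼) - K)/2 = -(½ - K)/2 = -¼ + K/2)
d = 441/16 (d = (-7 + (-¼ + (½)*4))² = (-7 + (-¼ + 2))² = (-7 + 7/4)² = (-21/4)² = 441/16 ≈ 27.563)
d*t(4, 0) = (441/16)*4 = 441/4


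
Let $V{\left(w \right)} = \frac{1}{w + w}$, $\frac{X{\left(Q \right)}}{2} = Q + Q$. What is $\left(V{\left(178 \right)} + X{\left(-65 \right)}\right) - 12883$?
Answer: $- \frac{4678907}{356} \approx -13143.0$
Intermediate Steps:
$X{\left(Q \right)} = 4 Q$ ($X{\left(Q \right)} = 2 \left(Q + Q\right) = 2 \cdot 2 Q = 4 Q$)
$V{\left(w \right)} = \frac{1}{2 w}$
$\left(V{\left(178 \right)} + X{\left(-65 \right)}\right) - 12883 = \left(\frac{1}{2 \cdot 178} + 4 \left(-65\right)\right) - 12883 = \left(\frac{1}{2} \cdot \frac{1}{178} - 260\right) - 12883 = \left(\frac{1}{356} - 260\right) - 12883 = - \frac{92559}{356} - 12883 = - \frac{4678907}{356}$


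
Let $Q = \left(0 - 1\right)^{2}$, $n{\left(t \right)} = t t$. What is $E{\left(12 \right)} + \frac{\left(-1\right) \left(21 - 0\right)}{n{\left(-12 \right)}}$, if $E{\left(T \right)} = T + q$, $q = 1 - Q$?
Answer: $\frac{569}{48} \approx 11.854$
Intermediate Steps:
$n{\left(t \right)} = t^{2}$
$Q = 1$ ($Q = \left(-1\right)^{2} = 1$)
$q = 0$ ($q = 1 - 1 = 0$)
$E{\left(T \right)} = T$ ($E{\left(T \right)} = T + 0 = T$)
$E{\left(12 \right)} + \frac{\left(-1\right) \left(21 - 0\right)}{n{\left(-12 \right)}} = 12 + \frac{\left(-1\right) \left(21 - 0\right)}{\left(-12\right)^{2}} = 12 + \frac{\left(-1\right) \left(21 + 0\right)}{144} = 12 + \frac{\left(-1\right) 21}{144} = 12 + \frac{1}{144} \left(-21\right) = 12 - \frac{7}{48} = \frac{569}{48}$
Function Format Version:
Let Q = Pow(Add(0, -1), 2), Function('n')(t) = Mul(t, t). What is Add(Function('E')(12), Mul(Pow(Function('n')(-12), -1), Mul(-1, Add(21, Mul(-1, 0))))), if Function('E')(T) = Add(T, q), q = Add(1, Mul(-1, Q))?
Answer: Rational(569, 48) ≈ 11.854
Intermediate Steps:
Function('n')(t) = Pow(t, 2)
Q = 1 (Q = Pow(-1, 2) = 1)
q = 0 (q = Add(1, Mul(-1, 1)) = Add(1, -1) = 0)
Function('E')(T) = T (Function('E')(T) = Add(T, 0) = T)
Add(Function('E')(12), Mul(Pow(Function('n')(-12), -1), Mul(-1, Add(21, Mul(-1, 0))))) = Add(12, Mul(Pow(Pow(-12, 2), -1), Mul(-1, Add(21, Mul(-1, 0))))) = Add(12, Mul(Pow(144, -1), Mul(-1, Add(21, 0)))) = Add(12, Mul(Rational(1, 144), Mul(-1, 21))) = Add(12, Mul(Rational(1, 144), -21)) = Add(12, Rational(-7, 48)) = Rational(569, 48)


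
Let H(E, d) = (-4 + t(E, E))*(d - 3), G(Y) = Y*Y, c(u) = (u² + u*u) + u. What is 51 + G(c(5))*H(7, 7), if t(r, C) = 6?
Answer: 24251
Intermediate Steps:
c(u) = u + 2*u² (c(u) = (u² + u²) + u = 2*u² + u = u + 2*u²)
G(Y) = Y²
H(E, d) = -6 + 2*d (H(E, d) = (-4 + 6)*(d - 3) = 2*(-3 + d) = -6 + 2*d)
51 + G(c(5))*H(7, 7) = 51 + (5*(1 + 2*5))²*(-6 + 2*7) = 51 + (5*(1 + 10))²*(-6 + 14) = 51 + (5*11)²*8 = 51 + 55²*8 = 51 + 3025*8 = 51 + 24200 = 24251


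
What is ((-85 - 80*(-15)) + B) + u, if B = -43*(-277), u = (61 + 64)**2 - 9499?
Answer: 19152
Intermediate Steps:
u = 6126 (u = 125**2 - 9499 = 15625 - 9499 = 6126)
B = 11911
((-85 - 80*(-15)) + B) + u = ((-85 - 80*(-15)) + 11911) + 6126 = ((-85 + 1200) + 11911) + 6126 = (1115 + 11911) + 6126 = 13026 + 6126 = 19152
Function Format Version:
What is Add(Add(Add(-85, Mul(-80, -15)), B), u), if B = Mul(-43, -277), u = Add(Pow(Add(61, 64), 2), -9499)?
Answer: 19152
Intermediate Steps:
u = 6126 (u = Add(Pow(125, 2), -9499) = Add(15625, -9499) = 6126)
B = 11911
Add(Add(Add(-85, Mul(-80, -15)), B), u) = Add(Add(Add(-85, Mul(-80, -15)), 11911), 6126) = Add(Add(Add(-85, 1200), 11911), 6126) = Add(Add(1115, 11911), 6126) = Add(13026, 6126) = 19152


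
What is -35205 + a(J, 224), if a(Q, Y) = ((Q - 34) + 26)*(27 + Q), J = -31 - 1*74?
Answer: -26391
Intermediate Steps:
J = -105 (J = -31 - 74 = -105)
a(Q, Y) = (-8 + Q)*(27 + Q) (a(Q, Y) = ((-34 + Q) + 26)*(27 + Q) = (-8 + Q)*(27 + Q))
-35205 + a(J, 224) = -35205 + (-216 + (-105)² + 19*(-105)) = -35205 + (-216 + 11025 - 1995) = -35205 + 8814 = -26391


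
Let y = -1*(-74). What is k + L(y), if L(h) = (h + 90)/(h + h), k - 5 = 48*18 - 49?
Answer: 30381/37 ≈ 821.11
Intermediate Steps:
y = 74
k = 820 (k = 5 + (48*18 - 49) = 5 + (864 - 49) = 5 + 815 = 820)
L(h) = (90 + h)/(2*h) (L(h) = (90 + h)/((2*h)) = (90 + h)*(1/(2*h)) = (90 + h)/(2*h))
k + L(y) = 820 + (1/2)*(90 + 74)/74 = 820 + (1/2)*(1/74)*164 = 820 + 41/37 = 30381/37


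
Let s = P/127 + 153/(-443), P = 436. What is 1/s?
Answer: 56261/173717 ≈ 0.32387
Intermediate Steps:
s = 173717/56261 (s = 436/127 + 153/(-443) = 436*(1/127) + 153*(-1/443) = 436/127 - 153/443 = 173717/56261 ≈ 3.0877)
1/s = 1/(173717/56261) = 56261/173717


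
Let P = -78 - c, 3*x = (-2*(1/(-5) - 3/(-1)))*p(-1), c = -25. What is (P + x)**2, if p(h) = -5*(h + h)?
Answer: 46225/9 ≈ 5136.1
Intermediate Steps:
p(h) = -10*h
x = -56/3 (x = ((-2*(1/(-5) - 3/(-1)))*(-10*(-1)))/3 = (-2*(1*(-1/5) - 3*(-1))*10)/3 = (-2*(-1/5 + 3)*10)/3 = (-2*14/5*10)/3 = (-28/5*10)/3 = (1/3)*(-56) = -56/3 ≈ -18.667)
P = -53 (P = -78 - 1*(-25) = -78 + 25 = -53)
(P + x)**2 = (-53 - 56/3)**2 = (-215/3)**2 = 46225/9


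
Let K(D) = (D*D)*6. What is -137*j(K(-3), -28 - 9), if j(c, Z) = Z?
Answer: 5069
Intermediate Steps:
K(D) = 6*D² (K(D) = D²*6 = 6*D²)
-137*j(K(-3), -28 - 9) = -137*(-28 - 9) = -137*(-37) = 5069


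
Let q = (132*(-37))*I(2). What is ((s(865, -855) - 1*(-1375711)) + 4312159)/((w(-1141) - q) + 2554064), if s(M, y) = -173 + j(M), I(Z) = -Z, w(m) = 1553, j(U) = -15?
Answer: 5687682/2545849 ≈ 2.2341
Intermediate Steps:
q = 9768 (q = (132*(-37))*(-1*2) = -4884*(-2) = 9768)
s(M, y) = -188 (s(M, y) = -173 - 15 = -188)
((s(865, -855) - 1*(-1375711)) + 4312159)/((w(-1141) - q) + 2554064) = ((-188 - 1*(-1375711)) + 4312159)/((1553 - 1*9768) + 2554064) = ((-188 + 1375711) + 4312159)/((1553 - 9768) + 2554064) = (1375523 + 4312159)/(-8215 + 2554064) = 5687682/2545849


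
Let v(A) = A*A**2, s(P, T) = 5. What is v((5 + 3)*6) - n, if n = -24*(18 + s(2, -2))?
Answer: 111144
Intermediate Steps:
n = -552 (n = -24*(18 + 5) = -24*23 = -552)
v(A) = A**3
v((5 + 3)*6) - n = ((5 + 3)*6)**3 - 1*(-552) = (8*6)**3 + 552 = 48**3 + 552 = 110592 + 552 = 111144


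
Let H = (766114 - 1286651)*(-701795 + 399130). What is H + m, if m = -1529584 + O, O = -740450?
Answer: 157546061071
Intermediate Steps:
m = -2270034 (m = -1529584 - 740450 = -2270034)
H = 157548331105 (H = -520537*(-302665) = 157548331105)
H + m = 157548331105 - 2270034 = 157546061071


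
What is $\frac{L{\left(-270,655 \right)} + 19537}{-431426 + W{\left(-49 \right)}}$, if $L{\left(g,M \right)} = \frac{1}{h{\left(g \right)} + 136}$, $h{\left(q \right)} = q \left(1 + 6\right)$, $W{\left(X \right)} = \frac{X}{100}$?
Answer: $- \frac{1713394850}{37836103173} \approx -0.045285$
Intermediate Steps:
$W{\left(X \right)} = \frac{X}{100}$ ($W{\left(X \right)} = X \frac{1}{100} = \frac{X}{100}$)
$h{\left(q \right)} = 7 q$ ($h{\left(q \right)} = q 7 = 7 q$)
$L{\left(g,M \right)} = \frac{1}{136 + 7 g}$ ($L{\left(g,M \right)} = \frac{1}{7 g + 136} = \frac{1}{136 + 7 g}$)
$\frac{L{\left(-270,655 \right)} + 19537}{-431426 + W{\left(-49 \right)}} = \frac{\frac{1}{136 + 7 \left(-270\right)} + 19537}{-431426 + \frac{1}{100} \left(-49\right)} = \frac{\frac{1}{136 - 1890} + 19537}{-431426 - \frac{49}{100}} = \frac{\frac{1}{-1754} + 19537}{- \frac{43142649}{100}} = \left(- \frac{1}{1754} + 19537\right) \left(- \frac{100}{43142649}\right) = \frac{34267897}{1754} \left(- \frac{100}{43142649}\right) = - \frac{1713394850}{37836103173}$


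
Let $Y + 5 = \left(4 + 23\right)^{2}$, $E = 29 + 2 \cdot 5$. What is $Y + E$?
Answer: $763$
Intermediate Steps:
$E = 39$ ($E = 29 + 10 = 39$)
$Y = 724$ ($Y = -5 + \left(4 + 23\right)^{2} = -5 + 27^{2} = -5 + 729 = 724$)
$Y + E = 724 + 39 = 763$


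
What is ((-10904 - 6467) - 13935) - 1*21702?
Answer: -53008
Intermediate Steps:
((-10904 - 6467) - 13935) - 1*21702 = (-17371 - 13935) - 21702 = -31306 - 21702 = -53008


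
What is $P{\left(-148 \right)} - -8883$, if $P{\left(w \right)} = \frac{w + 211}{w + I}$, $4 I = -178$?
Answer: $\frac{488547}{55} \approx 8882.7$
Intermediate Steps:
$I = - \frac{89}{2}$ ($I = \frac{1}{4} \left(-178\right) = - \frac{89}{2} \approx -44.5$)
$P{\left(w \right)} = \frac{211 + w}{- \frac{89}{2} + w}$ ($P{\left(w \right)} = \frac{w + 211}{w - \frac{89}{2}} = \frac{211 + w}{- \frac{89}{2} + w}$)
$P{\left(-148 \right)} - -8883 = \frac{2 \left(211 - 148\right)}{-89 + 2 \left(-148\right)} - -8883 = 2 \frac{1}{-89 - 296} \cdot 63 + 8883 = 2 \frac{1}{-385} \cdot 63 + 8883 = 2 \left(- \frac{1}{385}\right) 63 + 8883 = - \frac{18}{55} + 8883 = \frac{488547}{55}$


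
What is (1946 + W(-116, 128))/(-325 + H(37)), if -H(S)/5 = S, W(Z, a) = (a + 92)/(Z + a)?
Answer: -5893/1530 ≈ -3.8516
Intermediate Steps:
W(Z, a) = (92 + a)/(Z + a)
H(S) = -5*S
(1946 + W(-116, 128))/(-325 + H(37)) = (1946 + (92 + 128)/(-116 + 128))/(-325 - 5*37) = (1946 + 220/12)/(-325 - 185) = (1946 + (1/12)*220)/(-510) = (1946 + 55/3)*(-1/510) = (5893/3)*(-1/510) = -5893/1530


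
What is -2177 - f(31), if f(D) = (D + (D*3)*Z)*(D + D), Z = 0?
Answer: -4099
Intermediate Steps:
f(D) = 2*D² (f(D) = (D + (D*3)*0)*(D + D) = (D + (3*D)*0)*(2*D) = (D + 0)*(2*D) = D*(2*D) = 2*D²)
-2177 - f(31) = -2177 - 2*31² = -2177 - 2*961 = -2177 - 1*1922 = -2177 - 1922 = -4099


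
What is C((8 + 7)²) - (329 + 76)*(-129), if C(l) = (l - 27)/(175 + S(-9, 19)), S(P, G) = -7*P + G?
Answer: 13427163/257 ≈ 52246.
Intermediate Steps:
S(P, G) = G - 7*P
C(l) = -27/257 + l/257 (C(l) = (l - 27)/(175 + (19 - 7*(-9))) = (-27 + l)/(175 + (19 + 63)) = (-27 + l)/(175 + 82) = (-27 + l)/257 = (-27 + l)*(1/257) = -27/257 + l/257)
C((8 + 7)²) - (329 + 76)*(-129) = (-27/257 + (8 + 7)²/257) - (329 + 76)*(-129) = (-27/257 + (1/257)*15²) - 405*(-129) = (-27/257 + (1/257)*225) - 1*(-52245) = (-27/257 + 225/257) + 52245 = 198/257 + 52245 = 13427163/257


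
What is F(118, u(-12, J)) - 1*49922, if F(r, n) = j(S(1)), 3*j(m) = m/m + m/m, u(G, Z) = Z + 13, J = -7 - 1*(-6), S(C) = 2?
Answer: -149764/3 ≈ -49921.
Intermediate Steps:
J = -1 (J = -7 + 6 = -1)
u(G, Z) = 13 + Z
j(m) = 2/3 (j(m) = (m/m + m/m)/3 = (1 + 1)/3 = (1/3)*2 = 2/3)
F(r, n) = 2/3
F(118, u(-12, J)) - 1*49922 = 2/3 - 1*49922 = 2/3 - 49922 = -149764/3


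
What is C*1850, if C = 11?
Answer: 20350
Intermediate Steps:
C*1850 = 11*1850 = 20350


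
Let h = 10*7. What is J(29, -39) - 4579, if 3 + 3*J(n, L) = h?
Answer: -13670/3 ≈ -4556.7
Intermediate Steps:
h = 70
J(n, L) = 67/3 (J(n, L) = -1 + (1/3)*70 = -1 + 70/3 = 67/3)
J(29, -39) - 4579 = 67/3 - 4579 = -13670/3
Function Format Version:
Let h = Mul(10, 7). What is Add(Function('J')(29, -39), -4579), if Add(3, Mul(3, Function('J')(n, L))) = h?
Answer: Rational(-13670, 3) ≈ -4556.7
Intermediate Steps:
h = 70
Function('J')(n, L) = Rational(67, 3) (Function('J')(n, L) = Add(-1, Mul(Rational(1, 3), 70)) = Add(-1, Rational(70, 3)) = Rational(67, 3))
Add(Function('J')(29, -39), -4579) = Add(Rational(67, 3), -4579) = Rational(-13670, 3)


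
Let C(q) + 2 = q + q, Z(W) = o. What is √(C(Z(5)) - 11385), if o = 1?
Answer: 3*I*√1265 ≈ 106.7*I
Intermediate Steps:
Z(W) = 1
C(q) = -2 + 2*q (C(q) = -2 + (q + q) = -2 + 2*q)
√(C(Z(5)) - 11385) = √((-2 + 2*1) - 11385) = √((-2 + 2) - 11385) = √(0 - 11385) = √(-11385) = 3*I*√1265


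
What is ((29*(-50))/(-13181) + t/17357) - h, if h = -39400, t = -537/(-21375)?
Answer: 64225179479190649/1630076146125 ≈ 39400.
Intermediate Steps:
t = 179/7125 (t = -537*(-1/21375) = 179/7125 ≈ 0.025123)
((29*(-50))/(-13181) + t/17357) - h = ((29*(-50))/(-13181) + (179/7125)/17357) - 1*(-39400) = (-1450*(-1/13181) + (179/7125)*(1/17357)) + 39400 = (1450/13181 + 179/123668625) + 39400 = 179321865649/1630076146125 + 39400 = 64225179479190649/1630076146125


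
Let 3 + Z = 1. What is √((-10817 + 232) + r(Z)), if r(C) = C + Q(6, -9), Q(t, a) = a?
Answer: 2*I*√2649 ≈ 102.94*I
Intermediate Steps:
Z = -2 (Z = -3 + 1 = -2)
r(C) = -9 + C (r(C) = C - 9 = -9 + C)
√((-10817 + 232) + r(Z)) = √((-10817 + 232) + (-9 - 2)) = √(-10585 - 11) = √(-10596) = 2*I*√2649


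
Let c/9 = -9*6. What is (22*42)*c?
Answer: -449064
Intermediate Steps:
c = -486 (c = 9*(-9*6) = 9*(-54) = -486)
(22*42)*c = (22*42)*(-486) = 924*(-486) = -449064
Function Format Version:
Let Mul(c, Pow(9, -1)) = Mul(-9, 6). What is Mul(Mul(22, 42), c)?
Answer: -449064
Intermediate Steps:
c = -486 (c = Mul(9, Mul(-9, 6)) = Mul(9, -54) = -486)
Mul(Mul(22, 42), c) = Mul(Mul(22, 42), -486) = Mul(924, -486) = -449064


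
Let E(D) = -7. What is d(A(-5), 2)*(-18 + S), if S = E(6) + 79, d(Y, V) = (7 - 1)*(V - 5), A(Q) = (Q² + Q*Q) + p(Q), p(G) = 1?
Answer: -972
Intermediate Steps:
A(Q) = 1 + 2*Q² (A(Q) = (Q² + Q*Q) + 1 = (Q² + Q²) + 1 = 2*Q² + 1 = 1 + 2*Q²)
d(Y, V) = -30 + 6*V (d(Y, V) = 6*(-5 + V) = -30 + 6*V)
S = 72 (S = -7 + 79 = 72)
d(A(-5), 2)*(-18 + S) = (-30 + 6*2)*(-18 + 72) = (-30 + 12)*54 = -18*54 = -972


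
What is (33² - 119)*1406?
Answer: 1363820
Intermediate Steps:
(33² - 119)*1406 = (1089 - 119)*1406 = 970*1406 = 1363820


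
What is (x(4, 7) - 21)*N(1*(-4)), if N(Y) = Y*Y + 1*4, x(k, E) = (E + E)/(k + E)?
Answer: -4340/11 ≈ -394.55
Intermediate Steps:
x(k, E) = 2*E/(E + k) (x(k, E) = (2*E)/(E + k) = 2*E/(E + k))
N(Y) = 4 + Y² (N(Y) = Y² + 4 = 4 + Y²)
(x(4, 7) - 21)*N(1*(-4)) = (2*7/(7 + 4) - 21)*(4 + (1*(-4))²) = (2*7/11 - 21)*(4 + (-4)²) = (2*7*(1/11) - 21)*(4 + 16) = (14/11 - 21)*20 = -217/11*20 = -4340/11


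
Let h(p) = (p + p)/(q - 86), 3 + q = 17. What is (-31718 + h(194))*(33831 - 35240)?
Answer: 804568589/18 ≈ 4.4698e+7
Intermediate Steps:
q = 14 (q = -3 + 17 = 14)
h(p) = -p/36 (h(p) = (p + p)/(14 - 86) = (2*p)/(-72) = (2*p)*(-1/72) = -p/36)
(-31718 + h(194))*(33831 - 35240) = (-31718 - 1/36*194)*(33831 - 35240) = (-31718 - 97/18)*(-1409) = -571021/18*(-1409) = 804568589/18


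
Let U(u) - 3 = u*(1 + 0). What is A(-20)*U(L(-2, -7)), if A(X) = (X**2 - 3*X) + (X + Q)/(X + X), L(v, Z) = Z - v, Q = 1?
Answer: -18419/20 ≈ -920.95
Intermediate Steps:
U(u) = 3 + u (U(u) = 3 + u*(1 + 0) = 3 + u*1 = 3 + u)
A(X) = X**2 - 3*X + (1 + X)/(2*X) (A(X) = (X**2 - 3*X) + (X + 1)/(X + X) = (X**2 - 3*X) + (1 + X)/((2*X)) = (X**2 - 3*X) + (1 + X)*(1/(2*X)) = (X**2 - 3*X) + (1 + X)/(2*X) = X**2 - 3*X + (1 + X)/(2*X))
A(-20)*U(L(-2, -7)) = (1/2 + (-20)**2 + (1/2)/(-20) - 3*(-20))*(3 + (-7 - 1*(-2))) = (1/2 + 400 + (1/2)*(-1/20) + 60)*(3 + (-7 + 2)) = (1/2 + 400 - 1/40 + 60)*(3 - 5) = (18419/40)*(-2) = -18419/20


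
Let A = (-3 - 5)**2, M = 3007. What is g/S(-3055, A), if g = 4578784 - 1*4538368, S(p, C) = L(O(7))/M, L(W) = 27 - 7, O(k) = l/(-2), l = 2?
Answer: 30382728/5 ≈ 6.0765e+6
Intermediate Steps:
O(k) = -1 (O(k) = 2/(-2) = 2*(-1/2) = -1)
L(W) = 20
A = 64 (A = (-8)**2 = 64)
S(p, C) = 20/3007
g = 40416 (g = 4578784 - 4538368 = 40416)
g/S(-3055, A) = 40416/(20/3007) = 40416*(3007/20) = 30382728/5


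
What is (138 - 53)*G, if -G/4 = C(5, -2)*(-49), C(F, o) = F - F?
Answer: 0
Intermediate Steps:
C(F, o) = 0
G = 0 (G = -0*(-49) = -4*0 = 0)
(138 - 53)*G = (138 - 53)*0 = 85*0 = 0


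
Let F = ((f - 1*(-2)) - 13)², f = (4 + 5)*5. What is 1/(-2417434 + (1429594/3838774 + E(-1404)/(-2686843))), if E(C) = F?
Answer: -5157091525241/12466926475900947095 ≈ -4.1366e-7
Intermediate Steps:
f = 45 (f = 9*5 = 45)
F = 1156 (F = ((45 - 1*(-2)) - 13)² = ((45 + 2) - 13)² = (47 - 13)² = 34² = 1156)
E(C) = 1156
1/(-2417434 + (1429594/3838774 + E(-1404)/(-2686843))) = 1/(-2417434 + (1429594/3838774 + 1156/(-2686843))) = 1/(-2417434 + (1429594*(1/3838774) + 1156*(-1/2686843))) = 1/(-2417434 + (714797/1919387 - 1156/2686843)) = 1/(-2417434 + 1918328504499/5157091525241) = 1/(-12466926475900947095/5157091525241) = -5157091525241/12466926475900947095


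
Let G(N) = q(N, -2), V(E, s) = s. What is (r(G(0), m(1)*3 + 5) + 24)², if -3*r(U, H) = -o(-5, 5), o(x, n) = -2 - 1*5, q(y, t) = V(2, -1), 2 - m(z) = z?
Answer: 4225/9 ≈ 469.44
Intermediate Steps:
m(z) = 2 - z
q(y, t) = -1
o(x, n) = -7 (o(x, n) = -2 - 5 = -7)
G(N) = -1
r(U, H) = -7/3 (r(U, H) = -(-1)*(-7)/3 = -⅓*7 = -7/3)
(r(G(0), m(1)*3 + 5) + 24)² = (-7/3 + 24)² = (65/3)² = 4225/9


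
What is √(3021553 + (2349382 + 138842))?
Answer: √5509777 ≈ 2347.3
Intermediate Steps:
√(3021553 + (2349382 + 138842)) = √(3021553 + 2488224) = √5509777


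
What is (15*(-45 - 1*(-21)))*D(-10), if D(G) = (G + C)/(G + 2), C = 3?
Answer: -315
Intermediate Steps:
D(G) = (3 + G)/(2 + G) (D(G) = (G + 3)/(G + 2) = (3 + G)/(2 + G))
(15*(-45 - 1*(-21)))*D(-10) = (15*(-45 - 1*(-21)))*((3 - 10)/(2 - 10)) = (15*(-45 + 21))*(-7/(-8)) = (15*(-24))*(-1/8*(-7)) = -360*7/8 = -315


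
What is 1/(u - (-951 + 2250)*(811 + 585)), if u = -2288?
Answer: -1/1815692 ≈ -5.5075e-7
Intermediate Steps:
1/(u - (-951 + 2250)*(811 + 585)) = 1/(-2288 - (-951 + 2250)*(811 + 585)) = 1/(-2288 - 1299*1396) = 1/(-2288 - 1*1813404) = 1/(-2288 - 1813404) = 1/(-1815692) = -1/1815692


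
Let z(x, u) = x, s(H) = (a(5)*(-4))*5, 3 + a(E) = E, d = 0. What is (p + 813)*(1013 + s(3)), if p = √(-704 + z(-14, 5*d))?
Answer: 791049 + 973*I*√718 ≈ 7.9105e+5 + 26072.0*I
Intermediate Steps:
a(E) = -3 + E
s(H) = -40 (s(H) = ((-3 + 5)*(-4))*5 = (2*(-4))*5 = -8*5 = -40)
p = I*√718 (p = √(-704 - 14) = √(-718) = I*√718 ≈ 26.796*I)
(p + 813)*(1013 + s(3)) = (I*√718 + 813)*(1013 - 40) = (813 + I*√718)*973 = 791049 + 973*I*√718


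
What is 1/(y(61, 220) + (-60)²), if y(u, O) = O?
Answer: 1/3820 ≈ 0.00026178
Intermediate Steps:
1/(y(61, 220) + (-60)²) = 1/(220 + (-60)²) = 1/(220 + 3600) = 1/3820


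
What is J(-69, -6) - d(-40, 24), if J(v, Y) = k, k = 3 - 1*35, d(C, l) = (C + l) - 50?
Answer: 34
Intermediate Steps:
d(C, l) = -50 + C + l
k = -32 (k = 3 - 35 = -32)
J(v, Y) = -32
J(-69, -6) - d(-40, 24) = -32 - (-50 - 40 + 24) = -32 - 1*(-66) = -32 + 66 = 34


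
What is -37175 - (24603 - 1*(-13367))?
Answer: -75145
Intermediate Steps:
-37175 - (24603 - 1*(-13367)) = -37175 - (24603 + 13367) = -37175 - 1*37970 = -37175 - 37970 = -75145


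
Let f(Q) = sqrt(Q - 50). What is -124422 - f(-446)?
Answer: -124422 - 4*I*sqrt(31) ≈ -1.2442e+5 - 22.271*I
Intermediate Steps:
f(Q) = sqrt(-50 + Q)
-124422 - f(-446) = -124422 - sqrt(-50 - 446) = -124422 - sqrt(-496) = -124422 - 4*I*sqrt(31)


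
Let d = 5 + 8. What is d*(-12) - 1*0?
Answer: -156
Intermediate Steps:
d = 13
d*(-12) - 1*0 = 13*(-12) - 1*0 = -156 + 0 = -156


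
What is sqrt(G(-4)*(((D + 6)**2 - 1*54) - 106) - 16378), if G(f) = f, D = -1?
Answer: I*sqrt(15838) ≈ 125.85*I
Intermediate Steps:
sqrt(G(-4)*(((D + 6)**2 - 1*54) - 106) - 16378) = sqrt(-4*(((-1 + 6)**2 - 1*54) - 106) - 16378) = sqrt(-4*((5**2 - 54) - 106) - 16378) = sqrt(-4*((25 - 54) - 106) - 16378) = sqrt(-4*(-29 - 106) - 16378) = sqrt(-4*(-135) - 16378) = sqrt(540 - 16378) = sqrt(-15838) = I*sqrt(15838)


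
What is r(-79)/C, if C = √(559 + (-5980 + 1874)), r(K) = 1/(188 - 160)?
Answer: -I*√3547/99316 ≈ -0.00059967*I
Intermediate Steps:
r(K) = 1/28
C = I*√3547 (C = √(559 - 4106) = √(-3547) = I*√3547 ≈ 59.557*I)
r(-79)/C = 1/(28*((I*√3547))) = (-I*√3547/3547)/28 = -I*√3547/99316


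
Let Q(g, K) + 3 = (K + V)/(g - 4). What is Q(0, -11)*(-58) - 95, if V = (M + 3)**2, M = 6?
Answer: 1094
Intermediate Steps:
V = 81 (V = (6 + 3)**2 = 9**2 = 81)
Q(g, K) = -3 + (81 + K)/(-4 + g) (Q(g, K) = -3 + (K + 81)/(g - 4) = -3 + (81 + K)/(-4 + g))
Q(0, -11)*(-58) - 95 = ((93 - 11 - 3*0)/(-4 + 0))*(-58) - 95 = ((93 - 11 + 0)/(-4))*(-58) - 95 = -1/4*82*(-58) - 95 = -41/2*(-58) - 95 = 1189 - 95 = 1094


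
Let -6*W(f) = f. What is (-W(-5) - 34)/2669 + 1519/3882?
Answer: 1959494/5180529 ≈ 0.37824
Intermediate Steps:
W(f) = -f/6
(-W(-5) - 34)/2669 + 1519/3882 = (-(-1)*(-5)/6 - 34)/2669 + 1519/3882 = (-1*5/6 - 34)*(1/2669) + 1519*(1/3882) = (-5/6 - 34)*(1/2669) + 1519/3882 = -209/6*1/2669 + 1519/3882 = -209/16014 + 1519/3882 = 1959494/5180529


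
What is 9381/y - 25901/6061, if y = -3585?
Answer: -49904442/7242895 ≈ -6.8901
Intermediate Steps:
9381/y - 25901/6061 = 9381/(-3585) - 25901/6061 = 9381*(-1/3585) - 25901*1/6061 = -3127/1195 - 25901/6061 = -49904442/7242895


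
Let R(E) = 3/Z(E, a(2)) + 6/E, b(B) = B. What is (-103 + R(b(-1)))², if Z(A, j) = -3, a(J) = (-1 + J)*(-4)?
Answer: 12100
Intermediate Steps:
a(J) = 4 - 4*J
R(E) = -1 + 6/E (R(E) = 3/(-3) + 6/E = 3*(-⅓) + 6/E = -1 + 6/E)
(-103 + R(b(-1)))² = (-103 + (6 - 1*(-1))/(-1))² = (-103 - (6 + 1))² = (-103 - 1*7)² = (-103 - 7)² = (-110)² = 12100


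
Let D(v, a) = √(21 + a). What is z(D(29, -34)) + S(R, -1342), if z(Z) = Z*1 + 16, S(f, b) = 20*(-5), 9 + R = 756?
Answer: -84 + I*√13 ≈ -84.0 + 3.6056*I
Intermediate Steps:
R = 747 (R = -9 + 756 = 747)
S(f, b) = -100
z(Z) = 16 + Z (z(Z) = Z + 16 = 16 + Z)
z(D(29, -34)) + S(R, -1342) = (16 + √(21 - 34)) - 100 = (16 + √(-13)) - 100 = (16 + I*√13) - 100 = -84 + I*√13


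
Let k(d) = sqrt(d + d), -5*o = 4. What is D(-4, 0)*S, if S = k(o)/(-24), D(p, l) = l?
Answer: 0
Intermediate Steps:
o = -4/5 (o = -1/5*4 = -4/5 ≈ -0.80000)
k(d) = sqrt(2)*sqrt(d) (k(d) = sqrt(2*d) = sqrt(2)*sqrt(d))
S = -I*sqrt(10)/60 (S = (sqrt(2)*sqrt(-4/5))/(-24) = (sqrt(2)*(2*I*sqrt(5)/5))*(-1/24) = (2*I*sqrt(10)/5)*(-1/24) = -I*sqrt(10)/60 ≈ -0.052705*I)
D(-4, 0)*S = 0*(-I*sqrt(10)/60) = 0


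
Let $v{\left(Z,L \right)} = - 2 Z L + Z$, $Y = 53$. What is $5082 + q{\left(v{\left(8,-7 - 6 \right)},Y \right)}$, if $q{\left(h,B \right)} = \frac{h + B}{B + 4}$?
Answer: $\frac{289943}{57} \approx 5086.7$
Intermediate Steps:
$v{\left(Z,L \right)} = Z - 2 L Z$ ($v{\left(Z,L \right)} = - 2 L Z + Z = Z - 2 L Z$)
$q{\left(h,B \right)} = \frac{B + h}{4 + B}$
$5082 + q{\left(v{\left(8,-7 - 6 \right)},Y \right)} = 5082 + \frac{53 + 8 \left(1 - 2 \left(-7 - 6\right)\right)}{4 + 53} = 5082 + \frac{53 + 8 \left(1 - -26\right)}{57} = 5082 + \frac{53 + 8 \left(1 + 26\right)}{57} = 5082 + \frac{53 + 8 \cdot 27}{57} = 5082 + \frac{53 + 216}{57} = 5082 + \frac{1}{57} \cdot 269 = 5082 + \frac{269}{57} = \frac{289943}{57}$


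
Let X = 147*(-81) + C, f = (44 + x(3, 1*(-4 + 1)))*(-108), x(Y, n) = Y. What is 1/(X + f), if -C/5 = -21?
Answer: -1/16878 ≈ -5.9249e-5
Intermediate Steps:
C = 105 (C = -5*(-21) = 105)
f = -5076 (f = (44 + 3)*(-108) = 47*(-108) = -5076)
X = -11802 (X = 147*(-81) + 105 = -11907 + 105 = -11802)
1/(X + f) = 1/(-11802 - 5076) = 1/(-16878) = -1/16878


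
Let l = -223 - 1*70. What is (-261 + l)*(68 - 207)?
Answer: 77006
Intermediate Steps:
l = -293 (l = -223 - 70 = -293)
(-261 + l)*(68 - 207) = (-261 - 293)*(68 - 207) = -554*(-139) = 77006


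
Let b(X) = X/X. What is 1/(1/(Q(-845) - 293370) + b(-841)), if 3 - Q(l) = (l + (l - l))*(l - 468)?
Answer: 1402852/1402851 ≈ 1.0000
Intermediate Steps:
b(X) = 1
Q(l) = 3 - l*(-468 + l) (Q(l) = 3 - (l + (l - l))*(l - 468) = 3 - (l + 0)*(-468 + l) = 3 - l*(-468 + l))
1/(1/(Q(-845) - 293370) + b(-841)) = 1/(1/((3 - 1*(-845)**2 + 468*(-845)) - 293370) + 1) = 1/(1/((3 - 1*714025 - 395460) - 293370) + 1) = 1/(1/((3 - 714025 - 395460) - 293370) + 1) = 1/(1/(-1109482 - 293370) + 1) = 1/(1/(-1402852) + 1) = 1/(-1/1402852 + 1) = 1/(1402851/1402852) = 1402852/1402851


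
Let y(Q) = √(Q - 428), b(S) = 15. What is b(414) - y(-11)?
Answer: 15 - I*√439 ≈ 15.0 - 20.952*I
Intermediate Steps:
y(Q) = √(-428 + Q)
b(414) - y(-11) = 15 - √(-428 - 11) = 15 - √(-439) = 15 - I*√439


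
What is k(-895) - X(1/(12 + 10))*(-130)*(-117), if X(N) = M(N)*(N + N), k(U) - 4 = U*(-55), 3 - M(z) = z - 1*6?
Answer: 4458524/121 ≈ 36847.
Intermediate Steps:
M(z) = 9 - z (M(z) = 3 - (z - 1*6) = 3 - (z - 6) = 3 - (-6 + z) = 3 + (6 - z) = 9 - z)
k(U) = 4 - 55*U (k(U) = 4 + U*(-55) = 4 - 55*U)
X(N) = 2*N*(9 - N) (X(N) = (9 - N)*(N + N) = (9 - N)*(2*N) = 2*N*(9 - N))
k(-895) - X(1/(12 + 10))*(-130)*(-117) = (4 - 55*(-895)) - (2*(9 - 1/(12 + 10))/(12 + 10))*(-130)*(-117) = (4 + 49225) - (2*(9 - 1/22)/22)*(-130)*(-117) = 49229 - (2*(1/22)*(9 - 1*1/22))*(-130)*(-117) = 49229 - (2*(1/22)*(9 - 1/22))*(-130)*(-117) = 49229 - (2*(1/22)*(197/22))*(-130)*(-117) = 49229 - (197/242)*(-130)*(-117) = 49229 - (-12805)*(-117)/121 = 49229 - 1*1498185/121 = 49229 - 1498185/121 = 4458524/121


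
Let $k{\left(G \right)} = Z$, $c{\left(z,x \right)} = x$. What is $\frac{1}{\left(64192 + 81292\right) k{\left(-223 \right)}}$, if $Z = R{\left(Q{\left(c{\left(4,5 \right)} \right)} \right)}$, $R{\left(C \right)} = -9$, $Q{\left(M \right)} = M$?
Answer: $- \frac{1}{1309356} \approx -7.6373 \cdot 10^{-7}$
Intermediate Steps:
$Z = -9$
$k{\left(G \right)} = -9$
$\frac{1}{\left(64192 + 81292\right) k{\left(-223 \right)}} = \frac{1}{\left(64192 + 81292\right) \left(-9\right)} = \frac{1}{145484} \left(- \frac{1}{9}\right) = - \frac{1}{1309356}$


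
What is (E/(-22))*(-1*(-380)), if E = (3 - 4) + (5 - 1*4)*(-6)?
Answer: 1330/11 ≈ 120.91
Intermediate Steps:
E = -7 (E = -1 + (5 - 4)*(-6) = -1 + 1*(-6) = -1 - 6 = -7)
(E/(-22))*(-1*(-380)) = (-7/(-22))*(-1*(-380)) = -7*(-1/22)*380 = (7/22)*380 = 1330/11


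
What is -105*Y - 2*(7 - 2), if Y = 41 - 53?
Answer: 1250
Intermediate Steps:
Y = -12
-105*Y - 2*(7 - 2) = -105*(-12) - 2*(7 - 2) = 1260 - 2*5 = 1260 - 10 = 1250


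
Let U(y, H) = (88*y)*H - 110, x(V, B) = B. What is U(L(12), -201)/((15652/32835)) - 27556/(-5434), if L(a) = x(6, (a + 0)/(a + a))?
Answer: -30715185299/1635634 ≈ -18779.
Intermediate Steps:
L(a) = 1/2 (L(a) = (a + 0)/(a + a) = a/((2*a)) = a*(1/(2*a)) = 1/2)
U(y, H) = -110 + 88*H*y (U(y, H) = 88*H*y - 110 = -110 + 88*H*y)
U(L(12), -201)/((15652/32835)) - 27556/(-5434) = (-110 + 88*(-201)*(1/2))/((15652/32835)) - 27556/(-5434) = (-110 - 8844)/((15652*(1/32835))) - 27556*(-1/5434) = -8954/15652/32835 + 13778/2717 = -8954*32835/15652 + 13778/2717 = -147002295/7826 + 13778/2717 = -30715185299/1635634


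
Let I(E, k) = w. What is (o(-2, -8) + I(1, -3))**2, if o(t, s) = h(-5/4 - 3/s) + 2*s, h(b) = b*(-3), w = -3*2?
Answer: 24025/64 ≈ 375.39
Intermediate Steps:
w = -6
I(E, k) = -6
h(b) = -3*b
o(t, s) = 15/4 + 2*s + 9/s (o(t, s) = -3*(-5/4 - 3/s) + 2*s = (15/4 + 9/s) + 2*s = 15/4 + 2*s + 9/s)
(o(-2, -8) + I(1, -3))**2 = ((15/4 + 2*(-8) + 9/(-8)) - 6)**2 = ((15/4 - 16 + 9*(-1/8)) - 6)**2 = ((15/4 - 16 - 9/8) - 6)**2 = (-107/8 - 6)**2 = (-155/8)**2 = 24025/64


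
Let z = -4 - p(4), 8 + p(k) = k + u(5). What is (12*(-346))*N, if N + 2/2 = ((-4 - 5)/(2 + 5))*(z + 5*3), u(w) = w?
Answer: 402744/7 ≈ 57535.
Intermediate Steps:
p(k) = -3 + k (p(k) = -8 + (k + 5) = -8 + (5 + k) = -3 + k)
z = -5 (z = -4 - (-3 + 4) = -4 - 1*1 = -4 - 1 = -5)
N = -97/7 (N = -1 + ((-4 - 5)/(2 + 5))*(-5 + 5*3) = -1 + (-9/7)*(-5 + 15) = -1 - 9*⅐*10 = -1 - 9/7*10 = -1 - 90/7 = -97/7 ≈ -13.857)
(12*(-346))*N = (12*(-346))*(-97/7) = -4152*(-97/7) = 402744/7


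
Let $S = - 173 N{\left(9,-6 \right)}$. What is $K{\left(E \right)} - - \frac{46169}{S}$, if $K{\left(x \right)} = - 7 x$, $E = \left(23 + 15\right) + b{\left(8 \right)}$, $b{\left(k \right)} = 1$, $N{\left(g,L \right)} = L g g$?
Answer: $- \frac{22907125}{84078} \approx -272.45$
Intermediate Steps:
$N{\left(g,L \right)} = L g^{2}$
$E = 39$ ($E = \left(23 + 15\right) + 1 = 38 + 1 = 39$)
$S = 84078$ ($S = - 173 \left(- 6 \cdot 9^{2}\right) = - 173 \left(\left(-6\right) 81\right) = \left(-173\right) \left(-486\right) = 84078$)
$K{\left(E \right)} - - \frac{46169}{S} = \left(-7\right) 39 - - \frac{46169}{84078} = -273 - \left(-46169\right) \frac{1}{84078} = -273 - - \frac{46169}{84078} = -273 + \frac{46169}{84078} = - \frac{22907125}{84078}$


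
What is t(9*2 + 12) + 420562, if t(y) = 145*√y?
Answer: 420562 + 145*√30 ≈ 4.2136e+5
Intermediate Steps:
t(9*2 + 12) + 420562 = 145*√(9*2 + 12) + 420562 = 145*√(18 + 12) + 420562 = 145*√30 + 420562 = 420562 + 145*√30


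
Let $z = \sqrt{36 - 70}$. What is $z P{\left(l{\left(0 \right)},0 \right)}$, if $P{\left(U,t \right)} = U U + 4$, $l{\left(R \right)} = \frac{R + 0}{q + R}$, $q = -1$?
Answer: $4 i \sqrt{34} \approx 23.324 i$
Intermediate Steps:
$l{\left(R \right)} = \frac{R}{-1 + R}$ ($l{\left(R \right)} = \frac{R + 0}{-1 + R} = \frac{R}{-1 + R}$)
$P{\left(U,t \right)} = 4 + U^{2}$ ($P{\left(U,t \right)} = U^{2} + 4 = 4 + U^{2}$)
$z = i \sqrt{34}$ ($z = \sqrt{-34} = i \sqrt{34} \approx 5.8309 i$)
$z P{\left(l{\left(0 \right)},0 \right)} = i \sqrt{34} \left(4 + \left(\frac{0}{-1 + 0}\right)^{2}\right) = i \sqrt{34} \left(4 + \left(\frac{0}{-1}\right)^{2}\right) = i \sqrt{34} \left(4 + \left(0 \left(-1\right)\right)^{2}\right) = i \sqrt{34} \left(4 + 0^{2}\right) = i \sqrt{34} \left(4 + 0\right) = i \sqrt{34} \cdot 4 = 4 i \sqrt{34}$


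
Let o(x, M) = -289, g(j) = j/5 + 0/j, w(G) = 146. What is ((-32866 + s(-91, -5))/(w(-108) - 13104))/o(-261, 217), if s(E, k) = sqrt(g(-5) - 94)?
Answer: -16433/1872431 + I*sqrt(95)/3744862 ≈ -0.0087763 + 2.6027e-6*I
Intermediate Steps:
g(j) = j/5 (g(j) = j*(1/5) + 0 = j/5 + 0 = j/5)
s(E, k) = I*sqrt(95) (s(E, k) = sqrt((1/5)*(-5) - 94) = sqrt(-1 - 94) = sqrt(-95) = I*sqrt(95))
((-32866 + s(-91, -5))/(w(-108) - 13104))/o(-261, 217) = ((-32866 + I*sqrt(95))/(146 - 13104))/(-289) = ((-32866 + I*sqrt(95))/(-12958))*(-1/289) = ((-32866 + I*sqrt(95))*(-1/12958))*(-1/289) = (16433/6479 - I*sqrt(95)/12958)*(-1/289) = -16433/1872431 + I*sqrt(95)/3744862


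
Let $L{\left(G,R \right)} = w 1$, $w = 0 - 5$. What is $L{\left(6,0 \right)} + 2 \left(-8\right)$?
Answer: $-21$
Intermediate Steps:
$w = -5$ ($w = 0 - 5 = -5$)
$L{\left(G,R \right)} = -5$ ($L{\left(G,R \right)} = \left(-5\right) 1 = -5$)
$L{\left(6,0 \right)} + 2 \left(-8\right) = -5 + 2 \left(-8\right) = -5 - 16 = -21$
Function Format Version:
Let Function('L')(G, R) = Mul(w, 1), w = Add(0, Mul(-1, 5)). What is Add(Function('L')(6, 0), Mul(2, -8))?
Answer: -21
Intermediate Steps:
w = -5 (w = Add(0, -5) = -5)
Function('L')(G, R) = -5 (Function('L')(G, R) = Mul(-5, 1) = -5)
Add(Function('L')(6, 0), Mul(2, -8)) = Add(-5, Mul(2, -8)) = Add(-5, -16) = -21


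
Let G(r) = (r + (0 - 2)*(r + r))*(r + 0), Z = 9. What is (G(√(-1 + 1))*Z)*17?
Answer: 0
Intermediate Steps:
G(r) = -3*r² (G(r) = (r - 4*r)*r = (-3*r)*r = -3*r²)
(G(√(-1 + 1))*Z)*17 = (-3*(√(-1 + 1))²*9)*17 = (-3*(√0)²*9)*17 = (-3*0²*9)*17 = (-3*0*9)*17 = (0*9)*17 = 0*17 = 0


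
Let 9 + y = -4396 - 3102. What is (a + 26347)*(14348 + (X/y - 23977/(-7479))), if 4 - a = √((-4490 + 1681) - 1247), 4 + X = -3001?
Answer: 21232814191050878/56144853 - 20949989335028*I*√6/56144853 ≈ 3.7818e+8 - 9.1401e+5*I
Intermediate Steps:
y = -7507 (y = -9 + (-4396 - 3102) = -9 - 7498 = -7507)
X = -3005 (X = -4 - 3001 = -3005)
a = 4 - 26*I*√6 (a = 4 - √((-4490 + 1681) - 1247) = 4 - √(-2809 - 1247) = 4 - √(-4056) = 4 - 26*I*√6 ≈ 4.0 - 63.687*I)
(a + 26347)*(14348 + (X/y - 23977/(-7479))) = ((4 - 26*I*√6) + 26347)*(14348 + (-3005/(-7507) - 23977/(-7479))) = (26351 - 26*I*√6)*(14348 + (-3005*(-1/7507) - 23977*(-1/7479))) = (26351 - 26*I*√6)*(14348 + (3005/7507 + 23977/7479)) = (26351 - 26*I*√6)*(14348 + 202469734/56144853) = (26351 - 26*I*√6)*(805768820578/56144853) = 21232814191050878/56144853 - 20949989335028*I*√6/56144853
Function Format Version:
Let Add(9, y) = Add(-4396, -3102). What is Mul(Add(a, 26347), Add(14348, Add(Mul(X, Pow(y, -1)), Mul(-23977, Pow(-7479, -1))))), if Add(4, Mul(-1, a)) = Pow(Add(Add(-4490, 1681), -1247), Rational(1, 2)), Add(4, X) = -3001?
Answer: Add(Rational(21232814191050878, 56144853), Mul(Rational(-20949989335028, 56144853), I, Pow(6, Rational(1, 2)))) ≈ Add(3.7818e+8, Mul(-9.1401e+5, I))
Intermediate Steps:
y = -7507 (y = Add(-9, Add(-4396, -3102)) = Add(-9, -7498) = -7507)
X = -3005 (X = Add(-4, -3001) = -3005)
a = Add(4, Mul(-26, I, Pow(6, Rational(1, 2)))) (a = Add(4, Mul(-1, Pow(Add(Add(-4490, 1681), -1247), Rational(1, 2)))) = Add(4, Mul(-1, Pow(Add(-2809, -1247), Rational(1, 2)))) = Add(4, Mul(-1, Pow(-4056, Rational(1, 2)))) = Add(4, Mul(-1, Mul(26, I, Pow(6, Rational(1, 2))))) = Add(4, Mul(-26, I, Pow(6, Rational(1, 2)))) ≈ Add(4.0000, Mul(-63.687, I)))
Mul(Add(a, 26347), Add(14348, Add(Mul(X, Pow(y, -1)), Mul(-23977, Pow(-7479, -1))))) = Mul(Add(Add(4, Mul(-26, I, Pow(6, Rational(1, 2)))), 26347), Add(14348, Add(Mul(-3005, Pow(-7507, -1)), Mul(-23977, Pow(-7479, -1))))) = Mul(Add(26351, Mul(-26, I, Pow(6, Rational(1, 2)))), Add(14348, Add(Mul(-3005, Rational(-1, 7507)), Mul(-23977, Rational(-1, 7479))))) = Mul(Add(26351, Mul(-26, I, Pow(6, Rational(1, 2)))), Add(14348, Add(Rational(3005, 7507), Rational(23977, 7479)))) = Mul(Add(26351, Mul(-26, I, Pow(6, Rational(1, 2)))), Add(14348, Rational(202469734, 56144853))) = Mul(Add(26351, Mul(-26, I, Pow(6, Rational(1, 2)))), Rational(805768820578, 56144853)) = Add(Rational(21232814191050878, 56144853), Mul(Rational(-20949989335028, 56144853), I, Pow(6, Rational(1, 2))))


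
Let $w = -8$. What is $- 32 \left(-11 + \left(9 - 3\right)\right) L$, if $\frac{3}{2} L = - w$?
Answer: $\frac{2560}{3} \approx 853.33$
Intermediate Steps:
$L = \frac{16}{3}$ ($L = \frac{2 \left(\left(-1\right) \left(-8\right)\right)}{3} = \frac{2}{3} \cdot 8 = \frac{16}{3} \approx 5.3333$)
$- 32 \left(-11 + \left(9 - 3\right)\right) L = - 32 \left(-11 + \left(9 - 3\right)\right) \frac{16}{3} = - 32 \left(-11 + 6\right) \frac{16}{3} = \left(-32\right) \left(-5\right) \frac{16}{3} = 160 \cdot \frac{16}{3} = \frac{2560}{3}$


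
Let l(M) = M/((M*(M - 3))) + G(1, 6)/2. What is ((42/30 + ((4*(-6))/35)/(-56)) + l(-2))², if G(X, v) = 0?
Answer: 88209/60025 ≈ 1.4695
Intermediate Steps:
l(M) = 1/(-3 + M) (l(M) = M/((M*(M - 3))) + 0/2 = M/((M*(-3 + M))) + 0*(½) = M*(1/(M*(-3 + M))) + 0 = 1/(-3 + M) + 0 = 1/(-3 + M))
((42/30 + ((4*(-6))/35)/(-56)) + l(-2))² = ((42/30 + ((4*(-6))/35)/(-56)) + 1/(-3 - 2))² = ((42*(1/30) - 24*1/35*(-1/56)) + 1/(-5))² = ((7/5 - 24/35*(-1/56)) - ⅕)² = ((7/5 + 3/245) - ⅕)² = (346/245 - ⅕)² = (297/245)² = 88209/60025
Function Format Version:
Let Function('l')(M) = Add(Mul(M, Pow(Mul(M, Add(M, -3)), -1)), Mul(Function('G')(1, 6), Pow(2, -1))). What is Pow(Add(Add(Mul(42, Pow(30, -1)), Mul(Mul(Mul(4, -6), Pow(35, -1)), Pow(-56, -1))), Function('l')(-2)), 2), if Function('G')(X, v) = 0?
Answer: Rational(88209, 60025) ≈ 1.4695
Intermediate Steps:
Function('l')(M) = Pow(Add(-3, M), -1) (Function('l')(M) = Add(Mul(M, Pow(Mul(M, Add(M, -3)), -1)), Mul(0, Pow(2, -1))) = Add(Mul(M, Pow(Mul(M, Add(-3, M)), -1)), Mul(0, Rational(1, 2))) = Add(Mul(M, Mul(Pow(M, -1), Pow(Add(-3, M), -1))), 0) = Add(Pow(Add(-3, M), -1), 0) = Pow(Add(-3, M), -1))
Pow(Add(Add(Mul(42, Pow(30, -1)), Mul(Mul(Mul(4, -6), Pow(35, -1)), Pow(-56, -1))), Function('l')(-2)), 2) = Pow(Add(Add(Mul(42, Pow(30, -1)), Mul(Mul(Mul(4, -6), Pow(35, -1)), Pow(-56, -1))), Pow(Add(-3, -2), -1)), 2) = Pow(Add(Add(Mul(42, Rational(1, 30)), Mul(Mul(-24, Rational(1, 35)), Rational(-1, 56))), Pow(-5, -1)), 2) = Pow(Add(Add(Rational(7, 5), Mul(Rational(-24, 35), Rational(-1, 56))), Rational(-1, 5)), 2) = Pow(Add(Add(Rational(7, 5), Rational(3, 245)), Rational(-1, 5)), 2) = Pow(Add(Rational(346, 245), Rational(-1, 5)), 2) = Pow(Rational(297, 245), 2) = Rational(88209, 60025)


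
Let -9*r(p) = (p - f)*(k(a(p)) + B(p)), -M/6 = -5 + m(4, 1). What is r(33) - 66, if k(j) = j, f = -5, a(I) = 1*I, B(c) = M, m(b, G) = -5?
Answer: -1376/3 ≈ -458.67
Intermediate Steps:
M = 60 (M = -6*(-5 - 5) = -6*(-10) = 60)
B(c) = 60
a(I) = I
r(p) = -(5 + p)*(60 + p)/9 (r(p) = -(p - 1*(-5))*(p + 60)/9 = -(p + 5)*(60 + p)/9 = -(5 + p)*(60 + p)/9)
r(33) - 66 = (-100/3 - 65/9*33 - 1/9*33**2) - 66 = (-100/3 - 715/3 - 1/9*1089) - 66 = (-100/3 - 715/3 - 121) - 66 = -1178/3 - 66 = -1376/3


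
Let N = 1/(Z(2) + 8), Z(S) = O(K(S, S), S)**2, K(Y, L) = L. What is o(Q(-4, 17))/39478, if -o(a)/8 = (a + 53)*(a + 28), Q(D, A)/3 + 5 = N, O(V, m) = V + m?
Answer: -32025/315824 ≈ -0.10140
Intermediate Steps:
Z(S) = 4*S**2 (Z(S) = (S + S)**2 = (2*S)**2 = 4*S**2)
N = 1/24 (N = 1/(4*2**2 + 8) = 1/(4*4 + 8) = 1/(16 + 8) = 1/24 ≈ 0.041667)
Q(D, A) = -119/8 (Q(D, A) = -15 + 3*(1/24) = -15 + 1/8 = -119/8)
o(a) = -8*(28 + a)*(53 + a) (o(a) = -8*(a + 53)*(a + 28) = -8*(53 + a)*(28 + a) = -8*(28 + a)*(53 + a))
o(Q(-4, 17))/39478 = (-11872 - 648*(-119/8) - 8*(-119/8)**2)/39478 = (-11872 + 9639 - 8*14161/64)*(1/39478) = (-11872 + 9639 - 14161/8)*(1/39478) = -32025/8*1/39478 = -32025/315824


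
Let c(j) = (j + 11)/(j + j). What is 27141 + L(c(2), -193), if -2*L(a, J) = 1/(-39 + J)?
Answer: 12593425/464 ≈ 27141.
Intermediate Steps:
c(j) = (11 + j)/(2*j) (c(j) = (11 + j)/((2*j)) = (11 + j)*(1/(2*j)) = (11 + j)/(2*j))
L(a, J) = -1/(2*(-39 + J))
27141 + L(c(2), -193) = 27141 - 1/(-78 + 2*(-193)) = 27141 - 1/(-78 - 386) = 27141 - 1/(-464) = 27141 - 1*(-1/464) = 27141 + 1/464 = 12593425/464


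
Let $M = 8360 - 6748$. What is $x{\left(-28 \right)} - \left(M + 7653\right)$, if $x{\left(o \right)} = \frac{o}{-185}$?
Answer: $- \frac{1713997}{185} \approx -9264.8$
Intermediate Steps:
$M = 1612$ ($M = 8360 - 6748 = 1612$)
$x{\left(o \right)} = - \frac{o}{185}$ ($x{\left(o \right)} = o \left(- \frac{1}{185}\right) = - \frac{o}{185}$)
$x{\left(-28 \right)} - \left(M + 7653\right) = \left(- \frac{1}{185}\right) \left(-28\right) - \left(1612 + 7653\right) = \frac{28}{185} - 9265 = - \frac{1713997}{185}$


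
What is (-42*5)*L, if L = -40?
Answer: 8400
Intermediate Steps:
(-42*5)*L = -42*5*(-40) = -210*(-40) = 8400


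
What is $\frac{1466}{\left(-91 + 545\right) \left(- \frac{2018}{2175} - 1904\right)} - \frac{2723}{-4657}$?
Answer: $\frac{2553585514703}{4379957333302} \approx 0.58302$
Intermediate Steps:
$\frac{1466}{\left(-91 + 545\right) \left(- \frac{2018}{2175} - 1904\right)} - \frac{2723}{-4657} = \frac{1466}{454 \left(\left(-2018\right) \frac{1}{2175} - 1904\right)} - - \frac{2723}{4657} = \frac{1466}{454 \left(- \frac{2018}{2175} - 1904\right)} + \frac{2723}{4657} = \frac{1466}{454 \left(- \frac{4143218}{2175}\right)} + \frac{2723}{4657} = \frac{1466}{- \frac{1881020972}{2175}} + \frac{2723}{4657} = 1466 \left(- \frac{2175}{1881020972}\right) + \frac{2723}{4657} = - \frac{1594275}{940510486} + \frac{2723}{4657} = \frac{2553585514703}{4379957333302}$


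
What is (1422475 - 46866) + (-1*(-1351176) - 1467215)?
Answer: 1259570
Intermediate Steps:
(1422475 - 46866) + (-1*(-1351176) - 1467215) = 1375609 + (1351176 - 1467215) = 1375609 - 116039 = 1259570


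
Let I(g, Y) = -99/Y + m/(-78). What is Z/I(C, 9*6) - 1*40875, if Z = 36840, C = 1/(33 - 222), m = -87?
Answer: -645315/7 ≈ -92188.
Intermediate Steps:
C = -1/189 (C = 1/(-189) = -1/189 ≈ -0.0052910)
I(g, Y) = 29/26 - 99/Y (I(g, Y) = -99/Y - 87/(-78) = -99/Y - 87*(-1/78) = -99/Y + 29/26 = 29/26 - 99/Y)
Z/I(C, 9*6) - 1*40875 = 36840/(29/26 - 99/(9*6)) - 1*40875 = 36840/(29/26 - 99/54) - 40875 = 36840/(29/26 - 99*1/54) - 40875 = 36840/(29/26 - 11/6) - 40875 = 36840/(-28/39) - 40875 = 36840*(-39/28) - 40875 = -359190/7 - 40875 = -645315/7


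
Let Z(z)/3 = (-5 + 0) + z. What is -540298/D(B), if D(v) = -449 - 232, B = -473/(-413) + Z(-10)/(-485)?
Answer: 540298/681 ≈ 793.39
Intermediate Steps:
Z(z) = -15 + 3*z (Z(z) = 3*((-5 + 0) + z) = 3*(-5 + z) = -15 + 3*z)
B = 49598/40061 (B = -473/(-413) + (-15 + 3*(-10))/(-485) = -473*(-1/413) + (-15 - 30)*(-1/485) = 473/413 - 45*(-1/485) = 473/413 + 9/97 = 49598/40061 ≈ 1.2381)
D(v) = -681
-540298/D(B) = -540298/(-681) = -540298*(-1/681) = 540298/681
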